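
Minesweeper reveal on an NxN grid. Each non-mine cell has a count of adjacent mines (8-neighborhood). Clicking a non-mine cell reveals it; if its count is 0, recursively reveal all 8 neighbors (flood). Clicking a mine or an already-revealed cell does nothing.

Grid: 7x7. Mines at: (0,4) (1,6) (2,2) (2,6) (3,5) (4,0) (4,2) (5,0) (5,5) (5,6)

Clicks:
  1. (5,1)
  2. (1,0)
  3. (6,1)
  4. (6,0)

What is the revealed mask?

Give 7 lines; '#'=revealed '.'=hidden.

Click 1 (5,1) count=3: revealed 1 new [(5,1)] -> total=1
Click 2 (1,0) count=0: revealed 12 new [(0,0) (0,1) (0,2) (0,3) (1,0) (1,1) (1,2) (1,3) (2,0) (2,1) (3,0) (3,1)] -> total=13
Click 3 (6,1) count=1: revealed 1 new [(6,1)] -> total=14
Click 4 (6,0) count=1: revealed 1 new [(6,0)] -> total=15

Answer: ####...
####...
##.....
##.....
.......
.#.....
##.....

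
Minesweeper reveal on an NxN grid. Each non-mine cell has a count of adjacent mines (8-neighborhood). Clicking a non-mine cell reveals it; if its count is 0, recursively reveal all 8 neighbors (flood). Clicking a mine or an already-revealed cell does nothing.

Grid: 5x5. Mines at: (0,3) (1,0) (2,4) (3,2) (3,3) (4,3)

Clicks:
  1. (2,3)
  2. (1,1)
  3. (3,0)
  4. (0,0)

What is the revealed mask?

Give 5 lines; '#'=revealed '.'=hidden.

Answer: #....
.#...
##.#.
##...
##...

Derivation:
Click 1 (2,3) count=3: revealed 1 new [(2,3)] -> total=1
Click 2 (1,1) count=1: revealed 1 new [(1,1)] -> total=2
Click 3 (3,0) count=0: revealed 6 new [(2,0) (2,1) (3,0) (3,1) (4,0) (4,1)] -> total=8
Click 4 (0,0) count=1: revealed 1 new [(0,0)] -> total=9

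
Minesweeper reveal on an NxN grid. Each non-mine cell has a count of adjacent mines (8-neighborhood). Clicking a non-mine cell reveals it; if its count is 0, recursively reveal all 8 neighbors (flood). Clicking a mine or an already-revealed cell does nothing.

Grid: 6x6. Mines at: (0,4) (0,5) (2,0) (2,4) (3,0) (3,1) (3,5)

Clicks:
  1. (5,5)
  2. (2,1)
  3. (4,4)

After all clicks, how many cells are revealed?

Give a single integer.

Click 1 (5,5) count=0: revealed 15 new [(3,2) (3,3) (3,4) (4,0) (4,1) (4,2) (4,3) (4,4) (4,5) (5,0) (5,1) (5,2) (5,3) (5,4) (5,5)] -> total=15
Click 2 (2,1) count=3: revealed 1 new [(2,1)] -> total=16
Click 3 (4,4) count=1: revealed 0 new [(none)] -> total=16

Answer: 16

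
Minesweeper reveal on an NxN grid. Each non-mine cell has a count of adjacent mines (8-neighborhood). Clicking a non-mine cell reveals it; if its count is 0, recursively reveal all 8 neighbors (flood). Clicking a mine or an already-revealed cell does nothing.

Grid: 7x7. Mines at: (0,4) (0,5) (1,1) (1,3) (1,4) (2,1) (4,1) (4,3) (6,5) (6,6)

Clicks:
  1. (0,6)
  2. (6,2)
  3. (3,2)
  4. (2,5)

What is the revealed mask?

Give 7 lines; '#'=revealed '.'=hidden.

Click 1 (0,6) count=1: revealed 1 new [(0,6)] -> total=1
Click 2 (6,2) count=0: revealed 10 new [(5,0) (5,1) (5,2) (5,3) (5,4) (6,0) (6,1) (6,2) (6,3) (6,4)] -> total=11
Click 3 (3,2) count=3: revealed 1 new [(3,2)] -> total=12
Click 4 (2,5) count=1: revealed 1 new [(2,5)] -> total=13

Answer: ......#
.......
.....#.
..#....
.......
#####..
#####..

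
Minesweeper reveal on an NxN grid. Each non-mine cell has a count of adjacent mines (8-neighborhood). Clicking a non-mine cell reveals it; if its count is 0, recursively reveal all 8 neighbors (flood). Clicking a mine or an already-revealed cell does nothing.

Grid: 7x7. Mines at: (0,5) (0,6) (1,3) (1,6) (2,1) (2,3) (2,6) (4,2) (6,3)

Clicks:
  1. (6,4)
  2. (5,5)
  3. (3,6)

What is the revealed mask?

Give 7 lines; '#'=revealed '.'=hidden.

Answer: .......
.......
.......
...####
...####
...####
....###

Derivation:
Click 1 (6,4) count=1: revealed 1 new [(6,4)] -> total=1
Click 2 (5,5) count=0: revealed 14 new [(3,3) (3,4) (3,5) (3,6) (4,3) (4,4) (4,5) (4,6) (5,3) (5,4) (5,5) (5,6) (6,5) (6,6)] -> total=15
Click 3 (3,6) count=1: revealed 0 new [(none)] -> total=15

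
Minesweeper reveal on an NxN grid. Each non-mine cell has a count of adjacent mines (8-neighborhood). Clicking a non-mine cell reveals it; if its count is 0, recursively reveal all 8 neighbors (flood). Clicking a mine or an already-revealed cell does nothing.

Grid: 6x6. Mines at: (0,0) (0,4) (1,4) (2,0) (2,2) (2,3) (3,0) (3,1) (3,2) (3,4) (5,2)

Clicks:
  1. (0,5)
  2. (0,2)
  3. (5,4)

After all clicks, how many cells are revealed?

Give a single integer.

Answer: 13

Derivation:
Click 1 (0,5) count=2: revealed 1 new [(0,5)] -> total=1
Click 2 (0,2) count=0: revealed 6 new [(0,1) (0,2) (0,3) (1,1) (1,2) (1,3)] -> total=7
Click 3 (5,4) count=0: revealed 6 new [(4,3) (4,4) (4,5) (5,3) (5,4) (5,5)] -> total=13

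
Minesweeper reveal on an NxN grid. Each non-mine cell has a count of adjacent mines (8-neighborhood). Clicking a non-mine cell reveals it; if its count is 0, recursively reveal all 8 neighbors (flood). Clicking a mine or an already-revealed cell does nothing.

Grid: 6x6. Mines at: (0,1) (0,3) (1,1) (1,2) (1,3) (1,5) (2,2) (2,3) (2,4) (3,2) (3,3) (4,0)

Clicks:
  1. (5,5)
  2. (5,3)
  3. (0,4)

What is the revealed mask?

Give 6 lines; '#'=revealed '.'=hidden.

Click 1 (5,5) count=0: revealed 12 new [(3,4) (3,5) (4,1) (4,2) (4,3) (4,4) (4,5) (5,1) (5,2) (5,3) (5,4) (5,5)] -> total=12
Click 2 (5,3) count=0: revealed 0 new [(none)] -> total=12
Click 3 (0,4) count=3: revealed 1 new [(0,4)] -> total=13

Answer: ....#.
......
......
....##
.#####
.#####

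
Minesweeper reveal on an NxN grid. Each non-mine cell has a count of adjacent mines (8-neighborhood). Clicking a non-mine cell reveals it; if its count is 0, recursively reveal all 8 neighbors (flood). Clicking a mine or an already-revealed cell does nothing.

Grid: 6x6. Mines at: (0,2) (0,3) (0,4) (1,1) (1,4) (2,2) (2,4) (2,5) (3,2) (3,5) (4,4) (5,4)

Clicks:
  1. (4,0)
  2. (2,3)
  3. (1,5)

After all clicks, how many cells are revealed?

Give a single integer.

Click 1 (4,0) count=0: revealed 12 new [(2,0) (2,1) (3,0) (3,1) (4,0) (4,1) (4,2) (4,3) (5,0) (5,1) (5,2) (5,3)] -> total=12
Click 2 (2,3) count=4: revealed 1 new [(2,3)] -> total=13
Click 3 (1,5) count=4: revealed 1 new [(1,5)] -> total=14

Answer: 14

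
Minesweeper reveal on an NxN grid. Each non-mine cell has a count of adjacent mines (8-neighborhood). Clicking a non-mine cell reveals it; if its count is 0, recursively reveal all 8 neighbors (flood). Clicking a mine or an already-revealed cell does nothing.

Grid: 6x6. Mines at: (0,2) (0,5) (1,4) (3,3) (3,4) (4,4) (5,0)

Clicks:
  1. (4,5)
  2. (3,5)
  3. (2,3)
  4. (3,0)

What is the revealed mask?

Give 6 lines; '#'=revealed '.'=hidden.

Click 1 (4,5) count=2: revealed 1 new [(4,5)] -> total=1
Click 2 (3,5) count=2: revealed 1 new [(3,5)] -> total=2
Click 3 (2,3) count=3: revealed 1 new [(2,3)] -> total=3
Click 4 (3,0) count=0: revealed 14 new [(0,0) (0,1) (1,0) (1,1) (1,2) (2,0) (2,1) (2,2) (3,0) (3,1) (3,2) (4,0) (4,1) (4,2)] -> total=17

Answer: ##....
###...
####..
###..#
###..#
......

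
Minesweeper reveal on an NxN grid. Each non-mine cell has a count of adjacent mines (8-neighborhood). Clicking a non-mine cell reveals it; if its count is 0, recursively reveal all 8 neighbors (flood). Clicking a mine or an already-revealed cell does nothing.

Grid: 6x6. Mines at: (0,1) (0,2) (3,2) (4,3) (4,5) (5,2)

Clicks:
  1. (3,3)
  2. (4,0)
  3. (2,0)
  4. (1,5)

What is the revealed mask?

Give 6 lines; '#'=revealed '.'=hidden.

Click 1 (3,3) count=2: revealed 1 new [(3,3)] -> total=1
Click 2 (4,0) count=0: revealed 10 new [(1,0) (1,1) (2,0) (2,1) (3,0) (3,1) (4,0) (4,1) (5,0) (5,1)] -> total=11
Click 3 (2,0) count=0: revealed 0 new [(none)] -> total=11
Click 4 (1,5) count=0: revealed 11 new [(0,3) (0,4) (0,5) (1,3) (1,4) (1,5) (2,3) (2,4) (2,5) (3,4) (3,5)] -> total=22

Answer: ...###
##.###
##.###
##.###
##....
##....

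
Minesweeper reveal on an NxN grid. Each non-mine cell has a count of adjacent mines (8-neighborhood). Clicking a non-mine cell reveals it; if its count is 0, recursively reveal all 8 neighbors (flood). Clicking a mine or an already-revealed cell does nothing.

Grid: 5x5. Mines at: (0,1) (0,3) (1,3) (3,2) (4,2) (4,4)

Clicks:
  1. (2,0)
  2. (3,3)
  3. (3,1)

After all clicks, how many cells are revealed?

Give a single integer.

Answer: 9

Derivation:
Click 1 (2,0) count=0: revealed 8 new [(1,0) (1,1) (2,0) (2,1) (3,0) (3,1) (4,0) (4,1)] -> total=8
Click 2 (3,3) count=3: revealed 1 new [(3,3)] -> total=9
Click 3 (3,1) count=2: revealed 0 new [(none)] -> total=9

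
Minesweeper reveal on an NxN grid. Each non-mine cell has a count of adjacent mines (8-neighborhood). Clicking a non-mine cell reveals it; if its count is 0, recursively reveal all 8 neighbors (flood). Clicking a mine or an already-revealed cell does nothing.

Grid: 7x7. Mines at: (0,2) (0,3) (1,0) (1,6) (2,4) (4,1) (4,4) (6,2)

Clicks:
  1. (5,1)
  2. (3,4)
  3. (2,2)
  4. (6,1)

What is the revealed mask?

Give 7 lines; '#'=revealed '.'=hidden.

Click 1 (5,1) count=2: revealed 1 new [(5,1)] -> total=1
Click 2 (3,4) count=2: revealed 1 new [(3,4)] -> total=2
Click 3 (2,2) count=0: revealed 9 new [(1,1) (1,2) (1,3) (2,1) (2,2) (2,3) (3,1) (3,2) (3,3)] -> total=11
Click 4 (6,1) count=1: revealed 1 new [(6,1)] -> total=12

Answer: .......
.###...
.###...
.####..
.......
.#.....
.#.....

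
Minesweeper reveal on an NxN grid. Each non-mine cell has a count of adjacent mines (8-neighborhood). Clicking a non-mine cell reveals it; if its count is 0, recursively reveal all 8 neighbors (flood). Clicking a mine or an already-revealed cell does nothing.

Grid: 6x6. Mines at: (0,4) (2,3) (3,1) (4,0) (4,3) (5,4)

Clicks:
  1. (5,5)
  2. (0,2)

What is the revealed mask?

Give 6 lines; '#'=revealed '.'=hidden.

Click 1 (5,5) count=1: revealed 1 new [(5,5)] -> total=1
Click 2 (0,2) count=0: revealed 11 new [(0,0) (0,1) (0,2) (0,3) (1,0) (1,1) (1,2) (1,3) (2,0) (2,1) (2,2)] -> total=12

Answer: ####..
####..
###...
......
......
.....#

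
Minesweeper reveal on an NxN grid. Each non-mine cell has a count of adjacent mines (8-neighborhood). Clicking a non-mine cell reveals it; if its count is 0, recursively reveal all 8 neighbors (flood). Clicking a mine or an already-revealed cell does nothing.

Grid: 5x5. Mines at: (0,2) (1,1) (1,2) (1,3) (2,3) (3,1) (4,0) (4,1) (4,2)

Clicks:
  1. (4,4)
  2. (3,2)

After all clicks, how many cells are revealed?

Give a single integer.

Click 1 (4,4) count=0: revealed 4 new [(3,3) (3,4) (4,3) (4,4)] -> total=4
Click 2 (3,2) count=4: revealed 1 new [(3,2)] -> total=5

Answer: 5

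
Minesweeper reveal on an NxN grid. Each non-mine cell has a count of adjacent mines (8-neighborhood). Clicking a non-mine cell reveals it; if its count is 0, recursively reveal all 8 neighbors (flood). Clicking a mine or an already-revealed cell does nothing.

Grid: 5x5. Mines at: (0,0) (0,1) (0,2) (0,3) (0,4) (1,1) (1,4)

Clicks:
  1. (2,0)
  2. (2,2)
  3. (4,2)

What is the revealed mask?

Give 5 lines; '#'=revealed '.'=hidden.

Click 1 (2,0) count=1: revealed 1 new [(2,0)] -> total=1
Click 2 (2,2) count=1: revealed 1 new [(2,2)] -> total=2
Click 3 (4,2) count=0: revealed 13 new [(2,1) (2,3) (2,4) (3,0) (3,1) (3,2) (3,3) (3,4) (4,0) (4,1) (4,2) (4,3) (4,4)] -> total=15

Answer: .....
.....
#####
#####
#####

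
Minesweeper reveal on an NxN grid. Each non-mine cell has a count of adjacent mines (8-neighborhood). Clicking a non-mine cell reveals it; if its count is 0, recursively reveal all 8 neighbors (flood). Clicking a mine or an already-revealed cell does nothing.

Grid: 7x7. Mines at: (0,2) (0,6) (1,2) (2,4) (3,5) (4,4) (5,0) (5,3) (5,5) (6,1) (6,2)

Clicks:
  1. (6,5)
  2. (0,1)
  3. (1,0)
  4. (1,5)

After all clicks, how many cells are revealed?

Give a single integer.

Answer: 18

Derivation:
Click 1 (6,5) count=1: revealed 1 new [(6,5)] -> total=1
Click 2 (0,1) count=2: revealed 1 new [(0,1)] -> total=2
Click 3 (1,0) count=0: revealed 15 new [(0,0) (1,0) (1,1) (2,0) (2,1) (2,2) (2,3) (3,0) (3,1) (3,2) (3,3) (4,0) (4,1) (4,2) (4,3)] -> total=17
Click 4 (1,5) count=2: revealed 1 new [(1,5)] -> total=18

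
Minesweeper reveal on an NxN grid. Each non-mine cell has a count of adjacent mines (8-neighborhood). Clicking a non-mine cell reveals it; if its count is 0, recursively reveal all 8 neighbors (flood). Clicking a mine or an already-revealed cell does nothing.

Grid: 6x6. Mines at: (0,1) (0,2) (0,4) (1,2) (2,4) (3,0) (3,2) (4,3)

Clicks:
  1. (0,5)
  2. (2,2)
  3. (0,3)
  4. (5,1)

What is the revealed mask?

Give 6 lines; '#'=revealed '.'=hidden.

Click 1 (0,5) count=1: revealed 1 new [(0,5)] -> total=1
Click 2 (2,2) count=2: revealed 1 new [(2,2)] -> total=2
Click 3 (0,3) count=3: revealed 1 new [(0,3)] -> total=3
Click 4 (5,1) count=0: revealed 6 new [(4,0) (4,1) (4,2) (5,0) (5,1) (5,2)] -> total=9

Answer: ...#.#
......
..#...
......
###...
###...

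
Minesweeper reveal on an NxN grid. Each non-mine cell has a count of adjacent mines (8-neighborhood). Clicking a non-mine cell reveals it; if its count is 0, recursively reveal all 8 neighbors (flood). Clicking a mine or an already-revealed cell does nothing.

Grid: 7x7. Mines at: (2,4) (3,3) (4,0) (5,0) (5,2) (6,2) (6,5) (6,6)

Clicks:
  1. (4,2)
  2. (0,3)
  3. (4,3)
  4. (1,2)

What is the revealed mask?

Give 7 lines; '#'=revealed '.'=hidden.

Click 1 (4,2) count=2: revealed 1 new [(4,2)] -> total=1
Click 2 (0,3) count=0: revealed 32 new [(0,0) (0,1) (0,2) (0,3) (0,4) (0,5) (0,6) (1,0) (1,1) (1,2) (1,3) (1,4) (1,5) (1,6) (2,0) (2,1) (2,2) (2,3) (2,5) (2,6) (3,0) (3,1) (3,2) (3,4) (3,5) (3,6) (4,4) (4,5) (4,6) (5,4) (5,5) (5,6)] -> total=33
Click 3 (4,3) count=2: revealed 1 new [(4,3)] -> total=34
Click 4 (1,2) count=0: revealed 0 new [(none)] -> total=34

Answer: #######
#######
####.##
###.###
..#####
....###
.......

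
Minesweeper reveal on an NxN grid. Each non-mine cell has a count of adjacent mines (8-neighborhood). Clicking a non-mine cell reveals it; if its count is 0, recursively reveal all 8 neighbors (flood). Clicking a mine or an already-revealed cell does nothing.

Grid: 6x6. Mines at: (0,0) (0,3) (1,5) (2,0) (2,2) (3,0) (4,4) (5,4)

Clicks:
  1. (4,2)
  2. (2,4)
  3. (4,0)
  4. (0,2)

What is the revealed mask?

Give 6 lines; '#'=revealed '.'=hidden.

Click 1 (4,2) count=0: revealed 11 new [(3,1) (3,2) (3,3) (4,0) (4,1) (4,2) (4,3) (5,0) (5,1) (5,2) (5,3)] -> total=11
Click 2 (2,4) count=1: revealed 1 new [(2,4)] -> total=12
Click 3 (4,0) count=1: revealed 0 new [(none)] -> total=12
Click 4 (0,2) count=1: revealed 1 new [(0,2)] -> total=13

Answer: ..#...
......
....#.
.###..
####..
####..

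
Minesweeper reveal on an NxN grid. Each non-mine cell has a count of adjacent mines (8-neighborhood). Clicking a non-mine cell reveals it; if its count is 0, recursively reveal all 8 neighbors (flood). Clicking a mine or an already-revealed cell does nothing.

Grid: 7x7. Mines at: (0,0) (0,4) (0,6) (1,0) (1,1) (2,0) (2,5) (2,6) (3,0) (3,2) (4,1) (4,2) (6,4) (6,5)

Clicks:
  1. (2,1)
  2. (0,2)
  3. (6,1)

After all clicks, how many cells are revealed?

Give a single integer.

Click 1 (2,1) count=5: revealed 1 new [(2,1)] -> total=1
Click 2 (0,2) count=1: revealed 1 new [(0,2)] -> total=2
Click 3 (6,1) count=0: revealed 8 new [(5,0) (5,1) (5,2) (5,3) (6,0) (6,1) (6,2) (6,3)] -> total=10

Answer: 10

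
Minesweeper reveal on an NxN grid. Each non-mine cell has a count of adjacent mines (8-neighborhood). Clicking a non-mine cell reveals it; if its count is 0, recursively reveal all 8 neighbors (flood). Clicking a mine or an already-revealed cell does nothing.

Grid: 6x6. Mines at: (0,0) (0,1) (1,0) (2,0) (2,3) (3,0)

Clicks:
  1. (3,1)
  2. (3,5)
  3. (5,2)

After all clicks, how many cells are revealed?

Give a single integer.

Click 1 (3,1) count=2: revealed 1 new [(3,1)] -> total=1
Click 2 (3,5) count=0: revealed 26 new [(0,2) (0,3) (0,4) (0,5) (1,2) (1,3) (1,4) (1,5) (2,4) (2,5) (3,2) (3,3) (3,4) (3,5) (4,0) (4,1) (4,2) (4,3) (4,4) (4,5) (5,0) (5,1) (5,2) (5,3) (5,4) (5,5)] -> total=27
Click 3 (5,2) count=0: revealed 0 new [(none)] -> total=27

Answer: 27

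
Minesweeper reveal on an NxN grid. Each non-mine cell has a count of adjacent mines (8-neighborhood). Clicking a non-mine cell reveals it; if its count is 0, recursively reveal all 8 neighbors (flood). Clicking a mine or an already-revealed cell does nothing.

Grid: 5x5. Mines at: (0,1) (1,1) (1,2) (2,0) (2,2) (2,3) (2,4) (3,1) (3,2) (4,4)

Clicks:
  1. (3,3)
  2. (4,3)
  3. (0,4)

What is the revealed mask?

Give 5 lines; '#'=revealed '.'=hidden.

Answer: ...##
...##
.....
...#.
...#.

Derivation:
Click 1 (3,3) count=5: revealed 1 new [(3,3)] -> total=1
Click 2 (4,3) count=2: revealed 1 new [(4,3)] -> total=2
Click 3 (0,4) count=0: revealed 4 new [(0,3) (0,4) (1,3) (1,4)] -> total=6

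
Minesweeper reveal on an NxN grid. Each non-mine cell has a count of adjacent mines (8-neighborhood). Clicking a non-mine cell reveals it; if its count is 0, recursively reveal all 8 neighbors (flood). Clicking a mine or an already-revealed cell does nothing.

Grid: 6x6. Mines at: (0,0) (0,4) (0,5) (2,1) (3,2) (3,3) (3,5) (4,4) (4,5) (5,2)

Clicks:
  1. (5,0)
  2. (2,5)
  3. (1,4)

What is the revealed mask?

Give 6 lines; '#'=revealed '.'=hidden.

Answer: ......
....#.
.....#
##....
##....
##....

Derivation:
Click 1 (5,0) count=0: revealed 6 new [(3,0) (3,1) (4,0) (4,1) (5,0) (5,1)] -> total=6
Click 2 (2,5) count=1: revealed 1 new [(2,5)] -> total=7
Click 3 (1,4) count=2: revealed 1 new [(1,4)] -> total=8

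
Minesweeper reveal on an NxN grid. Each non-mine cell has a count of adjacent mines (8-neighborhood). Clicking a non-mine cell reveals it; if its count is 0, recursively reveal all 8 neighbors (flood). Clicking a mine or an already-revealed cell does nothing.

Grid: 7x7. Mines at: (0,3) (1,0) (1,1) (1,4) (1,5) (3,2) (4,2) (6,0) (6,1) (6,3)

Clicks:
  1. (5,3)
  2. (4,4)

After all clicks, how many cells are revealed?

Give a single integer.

Answer: 19

Derivation:
Click 1 (5,3) count=2: revealed 1 new [(5,3)] -> total=1
Click 2 (4,4) count=0: revealed 18 new [(2,3) (2,4) (2,5) (2,6) (3,3) (3,4) (3,5) (3,6) (4,3) (4,4) (4,5) (4,6) (5,4) (5,5) (5,6) (6,4) (6,5) (6,6)] -> total=19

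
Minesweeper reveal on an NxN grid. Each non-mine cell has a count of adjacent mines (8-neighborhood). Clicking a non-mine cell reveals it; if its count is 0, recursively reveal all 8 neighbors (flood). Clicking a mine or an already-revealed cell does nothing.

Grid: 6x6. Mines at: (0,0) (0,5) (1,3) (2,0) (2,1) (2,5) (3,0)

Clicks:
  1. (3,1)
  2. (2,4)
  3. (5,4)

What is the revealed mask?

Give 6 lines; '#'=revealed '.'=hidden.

Answer: ......
......
..###.
.#####
######
######

Derivation:
Click 1 (3,1) count=3: revealed 1 new [(3,1)] -> total=1
Click 2 (2,4) count=2: revealed 1 new [(2,4)] -> total=2
Click 3 (5,4) count=0: revealed 18 new [(2,2) (2,3) (3,2) (3,3) (3,4) (3,5) (4,0) (4,1) (4,2) (4,3) (4,4) (4,5) (5,0) (5,1) (5,2) (5,3) (5,4) (5,5)] -> total=20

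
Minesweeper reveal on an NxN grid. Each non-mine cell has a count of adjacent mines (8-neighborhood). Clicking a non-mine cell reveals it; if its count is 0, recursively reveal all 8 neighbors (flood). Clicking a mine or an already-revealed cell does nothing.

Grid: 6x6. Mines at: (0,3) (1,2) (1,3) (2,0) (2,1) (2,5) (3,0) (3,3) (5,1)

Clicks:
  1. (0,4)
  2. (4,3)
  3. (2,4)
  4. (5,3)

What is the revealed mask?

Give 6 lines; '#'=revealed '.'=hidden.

Click 1 (0,4) count=2: revealed 1 new [(0,4)] -> total=1
Click 2 (4,3) count=1: revealed 1 new [(4,3)] -> total=2
Click 3 (2,4) count=3: revealed 1 new [(2,4)] -> total=3
Click 4 (5,3) count=0: revealed 9 new [(3,4) (3,5) (4,2) (4,4) (4,5) (5,2) (5,3) (5,4) (5,5)] -> total=12

Answer: ....#.
......
....#.
....##
..####
..####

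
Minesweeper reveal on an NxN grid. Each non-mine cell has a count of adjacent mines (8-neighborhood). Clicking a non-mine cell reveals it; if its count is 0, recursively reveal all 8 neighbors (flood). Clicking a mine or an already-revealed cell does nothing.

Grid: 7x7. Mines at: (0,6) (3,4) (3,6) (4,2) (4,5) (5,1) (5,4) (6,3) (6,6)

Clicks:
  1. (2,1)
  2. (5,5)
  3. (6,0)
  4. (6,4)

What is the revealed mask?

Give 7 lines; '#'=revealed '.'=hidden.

Answer: ######.
######.
######.
####...
##.....
.....#.
#...#..

Derivation:
Click 1 (2,1) count=0: revealed 24 new [(0,0) (0,1) (0,2) (0,3) (0,4) (0,5) (1,0) (1,1) (1,2) (1,3) (1,4) (1,5) (2,0) (2,1) (2,2) (2,3) (2,4) (2,5) (3,0) (3,1) (3,2) (3,3) (4,0) (4,1)] -> total=24
Click 2 (5,5) count=3: revealed 1 new [(5,5)] -> total=25
Click 3 (6,0) count=1: revealed 1 new [(6,0)] -> total=26
Click 4 (6,4) count=2: revealed 1 new [(6,4)] -> total=27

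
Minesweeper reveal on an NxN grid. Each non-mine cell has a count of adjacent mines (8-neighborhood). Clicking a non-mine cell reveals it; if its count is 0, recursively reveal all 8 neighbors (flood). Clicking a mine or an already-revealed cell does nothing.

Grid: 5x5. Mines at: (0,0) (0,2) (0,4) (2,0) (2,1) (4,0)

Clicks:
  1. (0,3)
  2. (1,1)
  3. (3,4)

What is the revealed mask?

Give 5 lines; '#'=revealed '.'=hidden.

Answer: ...#.
.####
..###
.####
.####

Derivation:
Click 1 (0,3) count=2: revealed 1 new [(0,3)] -> total=1
Click 2 (1,1) count=4: revealed 1 new [(1,1)] -> total=2
Click 3 (3,4) count=0: revealed 14 new [(1,2) (1,3) (1,4) (2,2) (2,3) (2,4) (3,1) (3,2) (3,3) (3,4) (4,1) (4,2) (4,3) (4,4)] -> total=16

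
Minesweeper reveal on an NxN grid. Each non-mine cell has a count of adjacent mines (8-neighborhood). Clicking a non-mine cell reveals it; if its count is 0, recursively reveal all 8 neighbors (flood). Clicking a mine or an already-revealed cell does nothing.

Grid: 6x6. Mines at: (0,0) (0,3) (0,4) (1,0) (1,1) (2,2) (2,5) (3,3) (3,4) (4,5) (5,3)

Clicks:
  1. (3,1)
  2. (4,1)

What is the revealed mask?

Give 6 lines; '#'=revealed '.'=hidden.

Answer: ......
......
##....
###...
###...
###...

Derivation:
Click 1 (3,1) count=1: revealed 1 new [(3,1)] -> total=1
Click 2 (4,1) count=0: revealed 10 new [(2,0) (2,1) (3,0) (3,2) (4,0) (4,1) (4,2) (5,0) (5,1) (5,2)] -> total=11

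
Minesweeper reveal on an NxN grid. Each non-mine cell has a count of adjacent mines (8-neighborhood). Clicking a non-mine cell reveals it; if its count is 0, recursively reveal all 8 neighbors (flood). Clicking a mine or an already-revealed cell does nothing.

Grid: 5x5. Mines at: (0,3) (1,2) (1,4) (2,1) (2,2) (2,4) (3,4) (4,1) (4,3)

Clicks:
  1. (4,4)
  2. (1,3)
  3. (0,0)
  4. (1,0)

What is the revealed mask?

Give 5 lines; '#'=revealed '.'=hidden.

Click 1 (4,4) count=2: revealed 1 new [(4,4)] -> total=1
Click 2 (1,3) count=5: revealed 1 new [(1,3)] -> total=2
Click 3 (0,0) count=0: revealed 4 new [(0,0) (0,1) (1,0) (1,1)] -> total=6
Click 4 (1,0) count=1: revealed 0 new [(none)] -> total=6

Answer: ##...
##.#.
.....
.....
....#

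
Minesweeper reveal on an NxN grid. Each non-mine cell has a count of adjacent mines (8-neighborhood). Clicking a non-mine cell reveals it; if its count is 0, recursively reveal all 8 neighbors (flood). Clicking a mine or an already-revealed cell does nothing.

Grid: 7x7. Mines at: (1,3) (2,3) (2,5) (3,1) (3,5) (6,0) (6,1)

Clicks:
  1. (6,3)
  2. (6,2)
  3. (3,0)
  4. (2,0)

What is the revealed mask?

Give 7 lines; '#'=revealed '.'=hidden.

Answer: .......
.......
#......
#.###..
..#####
..#####
..#####

Derivation:
Click 1 (6,3) count=0: revealed 18 new [(3,2) (3,3) (3,4) (4,2) (4,3) (4,4) (4,5) (4,6) (5,2) (5,3) (5,4) (5,5) (5,6) (6,2) (6,3) (6,4) (6,5) (6,6)] -> total=18
Click 2 (6,2) count=1: revealed 0 new [(none)] -> total=18
Click 3 (3,0) count=1: revealed 1 new [(3,0)] -> total=19
Click 4 (2,0) count=1: revealed 1 new [(2,0)] -> total=20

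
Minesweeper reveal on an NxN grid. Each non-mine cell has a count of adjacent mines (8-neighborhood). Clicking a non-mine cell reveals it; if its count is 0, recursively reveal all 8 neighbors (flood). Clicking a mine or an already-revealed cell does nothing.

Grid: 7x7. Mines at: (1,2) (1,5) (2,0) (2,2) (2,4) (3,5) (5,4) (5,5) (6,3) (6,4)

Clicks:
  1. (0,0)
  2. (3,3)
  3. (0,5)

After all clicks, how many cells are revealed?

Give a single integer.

Click 1 (0,0) count=0: revealed 4 new [(0,0) (0,1) (1,0) (1,1)] -> total=4
Click 2 (3,3) count=2: revealed 1 new [(3,3)] -> total=5
Click 3 (0,5) count=1: revealed 1 new [(0,5)] -> total=6

Answer: 6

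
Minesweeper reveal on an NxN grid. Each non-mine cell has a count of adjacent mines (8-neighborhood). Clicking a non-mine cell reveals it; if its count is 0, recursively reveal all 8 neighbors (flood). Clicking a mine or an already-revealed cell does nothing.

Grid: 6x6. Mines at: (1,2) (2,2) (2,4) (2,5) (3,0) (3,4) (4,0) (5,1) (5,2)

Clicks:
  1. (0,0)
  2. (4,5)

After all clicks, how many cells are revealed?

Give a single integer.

Click 1 (0,0) count=0: revealed 6 new [(0,0) (0,1) (1,0) (1,1) (2,0) (2,1)] -> total=6
Click 2 (4,5) count=1: revealed 1 new [(4,5)] -> total=7

Answer: 7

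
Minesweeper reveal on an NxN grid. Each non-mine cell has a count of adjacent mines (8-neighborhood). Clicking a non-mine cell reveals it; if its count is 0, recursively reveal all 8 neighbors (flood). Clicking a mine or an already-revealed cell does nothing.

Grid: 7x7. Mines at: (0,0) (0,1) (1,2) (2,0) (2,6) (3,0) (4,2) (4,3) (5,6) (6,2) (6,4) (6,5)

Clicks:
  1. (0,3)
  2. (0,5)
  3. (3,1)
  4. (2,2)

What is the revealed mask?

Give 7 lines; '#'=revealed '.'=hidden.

Answer: ...####
...####
..####.
.#.###.
.......
.......
.......

Derivation:
Click 1 (0,3) count=1: revealed 1 new [(0,3)] -> total=1
Click 2 (0,5) count=0: revealed 13 new [(0,4) (0,5) (0,6) (1,3) (1,4) (1,5) (1,6) (2,3) (2,4) (2,5) (3,3) (3,4) (3,5)] -> total=14
Click 3 (3,1) count=3: revealed 1 new [(3,1)] -> total=15
Click 4 (2,2) count=1: revealed 1 new [(2,2)] -> total=16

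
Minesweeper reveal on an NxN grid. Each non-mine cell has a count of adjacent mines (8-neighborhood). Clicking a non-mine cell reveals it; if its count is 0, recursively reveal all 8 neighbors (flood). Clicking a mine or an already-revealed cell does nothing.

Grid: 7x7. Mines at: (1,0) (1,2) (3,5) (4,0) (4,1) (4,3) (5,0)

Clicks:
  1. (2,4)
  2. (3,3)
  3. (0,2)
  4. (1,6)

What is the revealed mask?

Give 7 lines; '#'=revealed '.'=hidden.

Click 1 (2,4) count=1: revealed 1 new [(2,4)] -> total=1
Click 2 (3,3) count=1: revealed 1 new [(3,3)] -> total=2
Click 3 (0,2) count=1: revealed 1 new [(0,2)] -> total=3
Click 4 (1,6) count=0: revealed 11 new [(0,3) (0,4) (0,5) (0,6) (1,3) (1,4) (1,5) (1,6) (2,3) (2,5) (2,6)] -> total=14

Answer: ..#####
...####
...####
...#...
.......
.......
.......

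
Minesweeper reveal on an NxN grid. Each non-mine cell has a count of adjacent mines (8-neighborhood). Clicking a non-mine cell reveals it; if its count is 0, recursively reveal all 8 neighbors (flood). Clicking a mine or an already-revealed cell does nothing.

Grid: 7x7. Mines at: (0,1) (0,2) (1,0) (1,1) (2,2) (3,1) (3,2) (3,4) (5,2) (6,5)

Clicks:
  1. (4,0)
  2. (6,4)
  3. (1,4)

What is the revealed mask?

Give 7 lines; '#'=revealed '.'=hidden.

Click 1 (4,0) count=1: revealed 1 new [(4,0)] -> total=1
Click 2 (6,4) count=1: revealed 1 new [(6,4)] -> total=2
Click 3 (1,4) count=0: revealed 18 new [(0,3) (0,4) (0,5) (0,6) (1,3) (1,4) (1,5) (1,6) (2,3) (2,4) (2,5) (2,6) (3,5) (3,6) (4,5) (4,6) (5,5) (5,6)] -> total=20

Answer: ...####
...####
...####
.....##
#....##
.....##
....#..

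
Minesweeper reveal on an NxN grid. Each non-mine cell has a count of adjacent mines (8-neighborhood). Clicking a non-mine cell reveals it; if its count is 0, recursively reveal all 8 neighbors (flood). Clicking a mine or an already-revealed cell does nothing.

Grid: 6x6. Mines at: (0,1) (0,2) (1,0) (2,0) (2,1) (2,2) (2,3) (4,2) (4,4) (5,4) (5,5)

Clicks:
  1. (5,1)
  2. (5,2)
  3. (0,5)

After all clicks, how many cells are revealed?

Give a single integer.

Click 1 (5,1) count=1: revealed 1 new [(5,1)] -> total=1
Click 2 (5,2) count=1: revealed 1 new [(5,2)] -> total=2
Click 3 (0,5) count=0: revealed 10 new [(0,3) (0,4) (0,5) (1,3) (1,4) (1,5) (2,4) (2,5) (3,4) (3,5)] -> total=12

Answer: 12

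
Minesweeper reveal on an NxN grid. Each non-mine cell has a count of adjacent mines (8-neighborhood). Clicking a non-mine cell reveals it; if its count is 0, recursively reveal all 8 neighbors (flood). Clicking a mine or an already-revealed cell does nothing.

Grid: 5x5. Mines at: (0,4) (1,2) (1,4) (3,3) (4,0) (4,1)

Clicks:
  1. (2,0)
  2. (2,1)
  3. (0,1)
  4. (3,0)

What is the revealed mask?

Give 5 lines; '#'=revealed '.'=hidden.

Click 1 (2,0) count=0: revealed 8 new [(0,0) (0,1) (1,0) (1,1) (2,0) (2,1) (3,0) (3,1)] -> total=8
Click 2 (2,1) count=1: revealed 0 new [(none)] -> total=8
Click 3 (0,1) count=1: revealed 0 new [(none)] -> total=8
Click 4 (3,0) count=2: revealed 0 new [(none)] -> total=8

Answer: ##...
##...
##...
##...
.....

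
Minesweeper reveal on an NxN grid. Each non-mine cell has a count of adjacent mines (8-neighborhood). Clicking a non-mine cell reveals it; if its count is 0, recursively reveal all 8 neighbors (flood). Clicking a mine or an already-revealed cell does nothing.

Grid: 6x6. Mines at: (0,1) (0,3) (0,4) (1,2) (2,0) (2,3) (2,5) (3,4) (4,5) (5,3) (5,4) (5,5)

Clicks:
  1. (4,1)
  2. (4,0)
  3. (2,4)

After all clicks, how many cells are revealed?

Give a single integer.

Click 1 (4,1) count=0: revealed 9 new [(3,0) (3,1) (3,2) (4,0) (4,1) (4,2) (5,0) (5,1) (5,2)] -> total=9
Click 2 (4,0) count=0: revealed 0 new [(none)] -> total=9
Click 3 (2,4) count=3: revealed 1 new [(2,4)] -> total=10

Answer: 10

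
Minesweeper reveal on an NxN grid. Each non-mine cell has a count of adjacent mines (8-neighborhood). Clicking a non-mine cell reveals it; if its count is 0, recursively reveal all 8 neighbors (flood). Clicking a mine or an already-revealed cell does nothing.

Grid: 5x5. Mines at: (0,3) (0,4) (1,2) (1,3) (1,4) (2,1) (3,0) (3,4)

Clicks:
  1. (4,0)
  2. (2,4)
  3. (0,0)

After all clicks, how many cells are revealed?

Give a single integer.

Click 1 (4,0) count=1: revealed 1 new [(4,0)] -> total=1
Click 2 (2,4) count=3: revealed 1 new [(2,4)] -> total=2
Click 3 (0,0) count=0: revealed 4 new [(0,0) (0,1) (1,0) (1,1)] -> total=6

Answer: 6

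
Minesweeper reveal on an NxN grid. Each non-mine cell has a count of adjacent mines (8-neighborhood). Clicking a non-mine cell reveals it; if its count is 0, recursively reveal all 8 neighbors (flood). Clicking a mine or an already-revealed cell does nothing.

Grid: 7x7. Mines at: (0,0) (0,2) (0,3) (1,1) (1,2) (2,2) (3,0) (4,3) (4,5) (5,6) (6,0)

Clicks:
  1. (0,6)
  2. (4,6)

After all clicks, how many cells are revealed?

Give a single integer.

Click 1 (0,6) count=0: revealed 15 new [(0,4) (0,5) (0,6) (1,3) (1,4) (1,5) (1,6) (2,3) (2,4) (2,5) (2,6) (3,3) (3,4) (3,5) (3,6)] -> total=15
Click 2 (4,6) count=2: revealed 1 new [(4,6)] -> total=16

Answer: 16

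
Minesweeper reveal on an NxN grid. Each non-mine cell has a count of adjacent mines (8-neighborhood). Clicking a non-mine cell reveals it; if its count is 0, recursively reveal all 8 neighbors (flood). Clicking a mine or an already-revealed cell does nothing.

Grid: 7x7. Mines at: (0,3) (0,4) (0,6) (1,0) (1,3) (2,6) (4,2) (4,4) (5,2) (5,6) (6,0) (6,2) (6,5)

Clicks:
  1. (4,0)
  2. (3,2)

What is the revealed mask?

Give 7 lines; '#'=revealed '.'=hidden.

Click 1 (4,0) count=0: revealed 8 new [(2,0) (2,1) (3,0) (3,1) (4,0) (4,1) (5,0) (5,1)] -> total=8
Click 2 (3,2) count=1: revealed 1 new [(3,2)] -> total=9

Answer: .......
.......
##.....
###....
##.....
##.....
.......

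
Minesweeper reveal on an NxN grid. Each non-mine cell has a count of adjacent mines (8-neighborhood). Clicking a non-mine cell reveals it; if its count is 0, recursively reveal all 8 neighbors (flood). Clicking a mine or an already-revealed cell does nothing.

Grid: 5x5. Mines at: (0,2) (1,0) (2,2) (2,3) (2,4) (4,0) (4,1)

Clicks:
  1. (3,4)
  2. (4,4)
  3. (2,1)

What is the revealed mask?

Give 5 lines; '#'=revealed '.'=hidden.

Click 1 (3,4) count=2: revealed 1 new [(3,4)] -> total=1
Click 2 (4,4) count=0: revealed 5 new [(3,2) (3,3) (4,2) (4,3) (4,4)] -> total=6
Click 3 (2,1) count=2: revealed 1 new [(2,1)] -> total=7

Answer: .....
.....
.#...
..###
..###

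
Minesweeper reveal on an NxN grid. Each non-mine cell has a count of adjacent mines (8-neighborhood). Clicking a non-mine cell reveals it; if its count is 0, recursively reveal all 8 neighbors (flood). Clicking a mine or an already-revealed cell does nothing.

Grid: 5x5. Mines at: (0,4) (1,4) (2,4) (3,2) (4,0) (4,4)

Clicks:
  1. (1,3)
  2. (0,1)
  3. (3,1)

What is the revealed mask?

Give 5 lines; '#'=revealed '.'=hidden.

Answer: ####.
####.
####.
##...
.....

Derivation:
Click 1 (1,3) count=3: revealed 1 new [(1,3)] -> total=1
Click 2 (0,1) count=0: revealed 13 new [(0,0) (0,1) (0,2) (0,3) (1,0) (1,1) (1,2) (2,0) (2,1) (2,2) (2,3) (3,0) (3,1)] -> total=14
Click 3 (3,1) count=2: revealed 0 new [(none)] -> total=14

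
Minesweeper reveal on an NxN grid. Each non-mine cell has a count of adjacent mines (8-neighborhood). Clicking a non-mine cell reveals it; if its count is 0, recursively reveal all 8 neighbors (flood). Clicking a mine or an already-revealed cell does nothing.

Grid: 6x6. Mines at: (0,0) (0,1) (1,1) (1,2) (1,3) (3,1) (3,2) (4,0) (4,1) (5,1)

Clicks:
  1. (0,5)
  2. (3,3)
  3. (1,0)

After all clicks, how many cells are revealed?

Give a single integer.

Answer: 19

Derivation:
Click 1 (0,5) count=0: revealed 18 new [(0,4) (0,5) (1,4) (1,5) (2,3) (2,4) (2,5) (3,3) (3,4) (3,5) (4,2) (4,3) (4,4) (4,5) (5,2) (5,3) (5,4) (5,5)] -> total=18
Click 2 (3,3) count=1: revealed 0 new [(none)] -> total=18
Click 3 (1,0) count=3: revealed 1 new [(1,0)] -> total=19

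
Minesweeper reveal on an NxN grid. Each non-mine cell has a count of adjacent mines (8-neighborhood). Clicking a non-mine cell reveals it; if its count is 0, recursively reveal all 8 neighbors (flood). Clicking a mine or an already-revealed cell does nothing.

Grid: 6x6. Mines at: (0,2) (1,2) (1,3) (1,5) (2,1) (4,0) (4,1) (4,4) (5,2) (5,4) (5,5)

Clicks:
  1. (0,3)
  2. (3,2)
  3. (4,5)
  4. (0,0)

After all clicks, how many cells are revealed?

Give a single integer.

Click 1 (0,3) count=3: revealed 1 new [(0,3)] -> total=1
Click 2 (3,2) count=2: revealed 1 new [(3,2)] -> total=2
Click 3 (4,5) count=3: revealed 1 new [(4,5)] -> total=3
Click 4 (0,0) count=0: revealed 4 new [(0,0) (0,1) (1,0) (1,1)] -> total=7

Answer: 7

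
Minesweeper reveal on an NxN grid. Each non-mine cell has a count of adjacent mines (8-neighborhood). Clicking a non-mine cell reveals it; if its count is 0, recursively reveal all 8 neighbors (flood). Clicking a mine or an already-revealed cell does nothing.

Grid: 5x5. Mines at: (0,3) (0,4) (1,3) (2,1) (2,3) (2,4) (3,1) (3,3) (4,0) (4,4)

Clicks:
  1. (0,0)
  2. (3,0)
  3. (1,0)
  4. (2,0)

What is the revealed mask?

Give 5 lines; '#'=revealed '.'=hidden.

Answer: ###..
###..
#....
#....
.....

Derivation:
Click 1 (0,0) count=0: revealed 6 new [(0,0) (0,1) (0,2) (1,0) (1,1) (1,2)] -> total=6
Click 2 (3,0) count=3: revealed 1 new [(3,0)] -> total=7
Click 3 (1,0) count=1: revealed 0 new [(none)] -> total=7
Click 4 (2,0) count=2: revealed 1 new [(2,0)] -> total=8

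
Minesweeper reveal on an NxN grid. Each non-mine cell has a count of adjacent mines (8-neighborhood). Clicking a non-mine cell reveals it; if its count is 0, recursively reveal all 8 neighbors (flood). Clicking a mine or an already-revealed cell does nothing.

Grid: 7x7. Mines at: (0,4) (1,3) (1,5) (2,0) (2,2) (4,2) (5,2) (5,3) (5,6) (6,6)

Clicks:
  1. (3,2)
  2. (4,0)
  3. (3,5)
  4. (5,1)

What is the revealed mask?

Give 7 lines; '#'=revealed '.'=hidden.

Answer: .......
.......
...####
#######
##.####
##.....
##.....

Derivation:
Click 1 (3,2) count=2: revealed 1 new [(3,2)] -> total=1
Click 2 (4,0) count=0: revealed 8 new [(3,0) (3,1) (4,0) (4,1) (5,0) (5,1) (6,0) (6,1)] -> total=9
Click 3 (3,5) count=0: revealed 12 new [(2,3) (2,4) (2,5) (2,6) (3,3) (3,4) (3,5) (3,6) (4,3) (4,4) (4,5) (4,6)] -> total=21
Click 4 (5,1) count=2: revealed 0 new [(none)] -> total=21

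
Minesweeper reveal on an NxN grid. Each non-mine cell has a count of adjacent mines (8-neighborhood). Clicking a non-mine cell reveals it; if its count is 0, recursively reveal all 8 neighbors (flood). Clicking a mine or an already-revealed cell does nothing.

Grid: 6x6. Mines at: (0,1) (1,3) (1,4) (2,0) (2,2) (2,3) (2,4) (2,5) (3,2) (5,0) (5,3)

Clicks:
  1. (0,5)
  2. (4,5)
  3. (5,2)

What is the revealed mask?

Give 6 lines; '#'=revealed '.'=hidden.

Click 1 (0,5) count=1: revealed 1 new [(0,5)] -> total=1
Click 2 (4,5) count=0: revealed 6 new [(3,4) (3,5) (4,4) (4,5) (5,4) (5,5)] -> total=7
Click 3 (5,2) count=1: revealed 1 new [(5,2)] -> total=8

Answer: .....#
......
......
....##
....##
..#.##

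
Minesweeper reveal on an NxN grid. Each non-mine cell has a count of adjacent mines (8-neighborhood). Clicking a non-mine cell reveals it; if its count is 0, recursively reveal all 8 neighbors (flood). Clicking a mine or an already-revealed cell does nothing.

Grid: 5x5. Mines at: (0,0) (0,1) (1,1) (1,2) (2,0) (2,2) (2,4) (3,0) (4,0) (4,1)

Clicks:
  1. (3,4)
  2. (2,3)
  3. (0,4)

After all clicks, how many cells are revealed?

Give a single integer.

Click 1 (3,4) count=1: revealed 1 new [(3,4)] -> total=1
Click 2 (2,3) count=3: revealed 1 new [(2,3)] -> total=2
Click 3 (0,4) count=0: revealed 4 new [(0,3) (0,4) (1,3) (1,4)] -> total=6

Answer: 6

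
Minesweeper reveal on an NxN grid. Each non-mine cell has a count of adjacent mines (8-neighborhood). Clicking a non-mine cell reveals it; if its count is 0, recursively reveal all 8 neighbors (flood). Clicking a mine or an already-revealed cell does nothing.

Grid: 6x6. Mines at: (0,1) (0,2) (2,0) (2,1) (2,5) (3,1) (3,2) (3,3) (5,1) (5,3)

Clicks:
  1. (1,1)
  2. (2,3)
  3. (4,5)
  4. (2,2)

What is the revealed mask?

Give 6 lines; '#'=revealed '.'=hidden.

Click 1 (1,1) count=4: revealed 1 new [(1,1)] -> total=1
Click 2 (2,3) count=2: revealed 1 new [(2,3)] -> total=2
Click 3 (4,5) count=0: revealed 6 new [(3,4) (3,5) (4,4) (4,5) (5,4) (5,5)] -> total=8
Click 4 (2,2) count=4: revealed 1 new [(2,2)] -> total=9

Answer: ......
.#....
..##..
....##
....##
....##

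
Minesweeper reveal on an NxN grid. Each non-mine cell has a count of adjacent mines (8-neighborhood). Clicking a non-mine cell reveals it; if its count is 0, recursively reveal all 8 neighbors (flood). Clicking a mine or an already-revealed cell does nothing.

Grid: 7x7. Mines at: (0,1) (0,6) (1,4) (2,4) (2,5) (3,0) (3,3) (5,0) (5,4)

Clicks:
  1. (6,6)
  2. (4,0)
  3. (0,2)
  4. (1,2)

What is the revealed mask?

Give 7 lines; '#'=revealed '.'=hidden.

Answer: ..#....
..#....
.......
.....##
#....##
.....##
.....##

Derivation:
Click 1 (6,6) count=0: revealed 8 new [(3,5) (3,6) (4,5) (4,6) (5,5) (5,6) (6,5) (6,6)] -> total=8
Click 2 (4,0) count=2: revealed 1 new [(4,0)] -> total=9
Click 3 (0,2) count=1: revealed 1 new [(0,2)] -> total=10
Click 4 (1,2) count=1: revealed 1 new [(1,2)] -> total=11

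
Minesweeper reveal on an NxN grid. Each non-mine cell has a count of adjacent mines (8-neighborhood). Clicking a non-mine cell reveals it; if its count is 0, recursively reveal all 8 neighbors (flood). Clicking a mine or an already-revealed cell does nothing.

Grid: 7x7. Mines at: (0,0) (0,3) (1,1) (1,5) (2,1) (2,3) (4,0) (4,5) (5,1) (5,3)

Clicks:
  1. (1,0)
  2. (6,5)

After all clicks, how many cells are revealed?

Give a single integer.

Click 1 (1,0) count=3: revealed 1 new [(1,0)] -> total=1
Click 2 (6,5) count=0: revealed 6 new [(5,4) (5,5) (5,6) (6,4) (6,5) (6,6)] -> total=7

Answer: 7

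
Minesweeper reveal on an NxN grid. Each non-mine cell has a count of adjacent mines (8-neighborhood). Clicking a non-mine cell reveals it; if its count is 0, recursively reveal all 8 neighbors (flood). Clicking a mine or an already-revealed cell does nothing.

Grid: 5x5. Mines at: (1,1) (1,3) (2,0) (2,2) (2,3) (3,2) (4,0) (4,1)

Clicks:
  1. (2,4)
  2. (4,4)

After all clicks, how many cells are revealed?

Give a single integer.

Answer: 5

Derivation:
Click 1 (2,4) count=2: revealed 1 new [(2,4)] -> total=1
Click 2 (4,4) count=0: revealed 4 new [(3,3) (3,4) (4,3) (4,4)] -> total=5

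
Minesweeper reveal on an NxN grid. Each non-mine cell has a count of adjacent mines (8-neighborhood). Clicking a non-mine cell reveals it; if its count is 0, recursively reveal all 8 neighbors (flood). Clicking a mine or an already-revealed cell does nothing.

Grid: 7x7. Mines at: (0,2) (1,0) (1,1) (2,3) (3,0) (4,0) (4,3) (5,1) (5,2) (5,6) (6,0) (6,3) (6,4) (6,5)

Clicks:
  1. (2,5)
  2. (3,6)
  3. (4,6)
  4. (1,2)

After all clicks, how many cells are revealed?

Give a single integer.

Answer: 18

Derivation:
Click 1 (2,5) count=0: revealed 17 new [(0,3) (0,4) (0,5) (0,6) (1,3) (1,4) (1,5) (1,6) (2,4) (2,5) (2,6) (3,4) (3,5) (3,6) (4,4) (4,5) (4,6)] -> total=17
Click 2 (3,6) count=0: revealed 0 new [(none)] -> total=17
Click 3 (4,6) count=1: revealed 0 new [(none)] -> total=17
Click 4 (1,2) count=3: revealed 1 new [(1,2)] -> total=18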